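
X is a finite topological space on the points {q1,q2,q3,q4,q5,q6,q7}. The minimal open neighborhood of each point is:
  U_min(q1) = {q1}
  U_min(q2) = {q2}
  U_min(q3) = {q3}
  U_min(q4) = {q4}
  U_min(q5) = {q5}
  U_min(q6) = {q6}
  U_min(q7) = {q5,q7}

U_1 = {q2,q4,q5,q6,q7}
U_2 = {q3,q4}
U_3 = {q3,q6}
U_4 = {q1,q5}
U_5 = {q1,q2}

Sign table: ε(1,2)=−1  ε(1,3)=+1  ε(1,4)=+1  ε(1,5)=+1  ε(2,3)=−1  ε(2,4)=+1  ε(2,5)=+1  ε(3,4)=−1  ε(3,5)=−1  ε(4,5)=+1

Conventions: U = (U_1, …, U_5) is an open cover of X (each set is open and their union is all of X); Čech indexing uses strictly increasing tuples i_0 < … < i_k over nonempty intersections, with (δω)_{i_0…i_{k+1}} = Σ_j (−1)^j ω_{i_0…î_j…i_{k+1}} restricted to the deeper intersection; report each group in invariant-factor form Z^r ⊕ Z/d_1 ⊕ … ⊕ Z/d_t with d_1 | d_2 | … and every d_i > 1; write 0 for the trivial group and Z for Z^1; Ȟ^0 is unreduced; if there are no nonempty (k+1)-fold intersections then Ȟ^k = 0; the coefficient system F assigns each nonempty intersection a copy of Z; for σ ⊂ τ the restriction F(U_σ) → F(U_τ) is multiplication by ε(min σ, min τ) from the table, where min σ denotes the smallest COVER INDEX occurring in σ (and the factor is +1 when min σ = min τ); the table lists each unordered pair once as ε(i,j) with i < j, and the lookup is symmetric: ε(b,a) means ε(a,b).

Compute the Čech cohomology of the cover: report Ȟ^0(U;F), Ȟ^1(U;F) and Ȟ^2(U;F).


Ȟ^0 = Z, Ȟ^1 = Z^2 and Ȟ^2 = 0

nerve of the cover:
  U12={q4} U13={q6} U14={q5} U15={q2} U23={q3} U45={q1}
C dims 5,6; δ0: rk 4, SNF 1^4
Ȟ^0 = (5 − 4) − 0 = 1, so Ȟ^0 ≅ Z
Ȟ^1 = (6 − 0) − 4 = 2, so Ȟ^1 ≅ Z^2
Ȟ^2 = (0 − 0) − 0 = 0, so Ȟ^2 ≅ 0


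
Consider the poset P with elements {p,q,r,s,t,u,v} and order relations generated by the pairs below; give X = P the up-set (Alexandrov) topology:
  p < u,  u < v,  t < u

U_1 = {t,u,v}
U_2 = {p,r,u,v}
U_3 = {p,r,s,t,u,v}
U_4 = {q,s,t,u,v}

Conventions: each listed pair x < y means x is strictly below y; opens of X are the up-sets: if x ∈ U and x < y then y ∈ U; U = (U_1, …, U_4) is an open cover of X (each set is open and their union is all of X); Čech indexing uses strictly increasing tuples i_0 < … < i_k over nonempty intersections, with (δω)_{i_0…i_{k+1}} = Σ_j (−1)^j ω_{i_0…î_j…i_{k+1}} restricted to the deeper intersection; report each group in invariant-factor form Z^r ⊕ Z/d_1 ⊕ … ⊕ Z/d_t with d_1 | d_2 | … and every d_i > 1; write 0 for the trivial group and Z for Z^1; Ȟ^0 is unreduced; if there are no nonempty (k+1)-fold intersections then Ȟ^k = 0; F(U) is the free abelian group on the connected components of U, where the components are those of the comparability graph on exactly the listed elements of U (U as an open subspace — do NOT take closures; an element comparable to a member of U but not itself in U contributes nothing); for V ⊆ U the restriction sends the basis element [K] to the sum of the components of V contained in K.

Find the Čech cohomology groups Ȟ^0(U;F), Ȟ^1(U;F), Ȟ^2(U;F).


cover nerve:
  U12={u,v} U13={t,u,v} U14={t,u,v} U23={p,r,u,v} U24={u,v} U34={s,t,u,v}
  U123={u,v} U124={u,v} U134={t,u,v} U234={u,v}
  U1234={u,v}
components per intersection:
  U1: {t,u,v}
  U2: {p,u,v} {r}
  U3: {p,t,u,v} {r} {s}
  U4: {q} {s} {t,u,v}
  U12: {u,v}
  U13: {t,u,v}
  U14: {t,u,v}
  U23: {p,u,v} {r}
  U24: {u,v}
  U34: {s} {t,u,v}
  U123: {u,v}
  U124: {u,v}
  U134: {t,u,v}
  U234: {u,v}
  U1234: {u,v}
C dims 9,8,4,1; δ0: rk 5, SNF 1^5; δ1: rk 3, SNF 1^3; δ2: rk 1, SNF 1^1
Ȟ^0: (9−5)−0=4 ⇒ Z^4
Ȟ^1: (8−3)−5=0 ⇒ 0
Ȟ^2: (4−1)−3=0 ⇒ 0

Ȟ^0 = Z^4, Ȟ^1 = 0, Ȟ^2 = 0


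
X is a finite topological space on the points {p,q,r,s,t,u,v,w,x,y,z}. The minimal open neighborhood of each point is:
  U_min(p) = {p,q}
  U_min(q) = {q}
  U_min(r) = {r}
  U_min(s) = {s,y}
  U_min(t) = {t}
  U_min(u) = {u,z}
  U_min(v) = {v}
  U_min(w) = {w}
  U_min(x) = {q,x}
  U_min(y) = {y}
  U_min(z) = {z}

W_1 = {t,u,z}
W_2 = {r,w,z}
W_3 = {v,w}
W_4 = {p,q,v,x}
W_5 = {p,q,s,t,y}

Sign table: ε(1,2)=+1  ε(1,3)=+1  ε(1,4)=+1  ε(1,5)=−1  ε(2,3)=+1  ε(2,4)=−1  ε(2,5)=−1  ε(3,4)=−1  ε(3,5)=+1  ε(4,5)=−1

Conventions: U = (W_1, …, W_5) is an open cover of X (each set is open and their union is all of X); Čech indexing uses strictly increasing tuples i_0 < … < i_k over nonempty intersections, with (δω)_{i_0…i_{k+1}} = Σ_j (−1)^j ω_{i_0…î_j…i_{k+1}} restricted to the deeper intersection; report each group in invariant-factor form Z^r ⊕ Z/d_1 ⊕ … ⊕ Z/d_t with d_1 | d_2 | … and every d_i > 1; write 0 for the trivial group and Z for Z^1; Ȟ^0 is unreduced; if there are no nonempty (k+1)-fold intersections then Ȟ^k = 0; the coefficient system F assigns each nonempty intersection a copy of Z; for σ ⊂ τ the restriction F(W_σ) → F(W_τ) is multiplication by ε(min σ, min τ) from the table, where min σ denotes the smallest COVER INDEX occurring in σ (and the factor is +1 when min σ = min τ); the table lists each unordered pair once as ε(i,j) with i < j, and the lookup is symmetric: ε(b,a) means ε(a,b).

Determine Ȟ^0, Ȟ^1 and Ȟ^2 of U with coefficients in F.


Ȟ^0(U;F) ≅ 0,  Ȟ^1(U;F) ≅ Z/2,  Ȟ^2(U;F) ≅ 0

nerve simplices:
  W12={z} W15={t} W23={w} W34={v} W45={p,q}
C dims 5,5; δ0: rk 5, SNF 1^4·2
degree 0: 5−5−0 = 0 → Ȟ^0 ≅ 0
degree 1: 5−0−5 = 0 plus torsion [2] → Ȟ^1 ≅ Z/2
degree 2: 0−0−0 = 0 → Ȟ^2 ≅ 0


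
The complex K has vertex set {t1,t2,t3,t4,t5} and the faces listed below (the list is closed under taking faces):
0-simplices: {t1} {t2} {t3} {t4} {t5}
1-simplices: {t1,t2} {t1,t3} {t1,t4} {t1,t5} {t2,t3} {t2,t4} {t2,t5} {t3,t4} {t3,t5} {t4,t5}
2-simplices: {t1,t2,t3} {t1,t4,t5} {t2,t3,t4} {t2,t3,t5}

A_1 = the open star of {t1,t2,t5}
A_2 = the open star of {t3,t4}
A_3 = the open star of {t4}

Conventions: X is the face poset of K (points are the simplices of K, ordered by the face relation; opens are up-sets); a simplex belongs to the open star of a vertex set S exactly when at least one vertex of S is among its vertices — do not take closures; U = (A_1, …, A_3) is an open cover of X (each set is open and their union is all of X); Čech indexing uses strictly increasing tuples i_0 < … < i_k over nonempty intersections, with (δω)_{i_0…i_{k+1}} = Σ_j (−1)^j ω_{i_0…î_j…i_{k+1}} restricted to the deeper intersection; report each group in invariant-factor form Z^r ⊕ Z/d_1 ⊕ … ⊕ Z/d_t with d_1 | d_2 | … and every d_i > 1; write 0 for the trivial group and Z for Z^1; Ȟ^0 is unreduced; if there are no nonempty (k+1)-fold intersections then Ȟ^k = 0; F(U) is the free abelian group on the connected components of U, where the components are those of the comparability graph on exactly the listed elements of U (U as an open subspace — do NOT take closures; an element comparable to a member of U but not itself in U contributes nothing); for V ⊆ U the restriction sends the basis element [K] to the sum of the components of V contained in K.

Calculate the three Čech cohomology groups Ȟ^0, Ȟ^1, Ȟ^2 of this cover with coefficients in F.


nerve simplices:
  A1={{t1},{t2},{t5},{t1,t2},{t1,t3},{t1,t4},{t1,t5},{t2,t3},{t2,t4},{t2,t5},{t3,t5},{t4,t5},{t1,t2,t3},{t1,t4,t5},{t2,t3,t4},{t2,t3,t5}} A2={{t3},{t4},{t1,t3},{t1,t4},{t2,t3},{t2,t4},{t3,t4},{t3,t5},{t4,t5},{t1,t2,t3},{t1,t4,t5},{t2,t3,t4},{t2,t3,t5}} A3={{t4},{t1,t4},{t2,t4},{t3,t4},{t4,t5},{t1,t4,t5},{t2,t3,t4}}
  A12={{t1,t3},{t1,t4},{t2,t3},{t2,t4},{t3,t5},{t4,t5},{t1,t2,t3},{t1,t4,t5},{t2,t3,t4},{t2,t3,t5}} A13={{t1,t4},{t2,t4},{t4,t5},{t1,t4,t5},{t2,t3,t4}} A23={{t4},{t1,t4},{t2,t4},{t3,t4},{t4,t5},{t1,t4,t5},{t2,t3,t4}}
  A123={{t1,t4},{t2,t4},{t4,t5},{t1,t4,t5},{t2,t3,t4}}
components per intersection:
  A1: {{t1},{t2},{t5},{t1,t2},{t1,t3},{t1,t4},{t1,t5},{t2,t3},{t2,t4},{t2,t5},{t3,t5},{t4,t5},{t1,t2,t3},{t1,t4,t5},{t2,t3,t4},{t2,t3,t5}}
  A2: {{t3},{t4},{t1,t3},{t1,t4},{t2,t3},{t2,t4},{t3,t4},{t3,t5},{t4,t5},{t1,t2,t3},{t1,t4,t5},{t2,t3,t4},{t2,t3,t5}}
  A3: {{t4},{t1,t4},{t2,t4},{t3,t4},{t4,t5},{t1,t4,t5},{t2,t3,t4}}
  A12: {{t1,t3},{t2,t3},{t2,t4},{t3,t5},{t1,t2,t3},{t2,t3,t4},{t2,t3,t5}} {{t1,t4},{t4,t5},{t1,t4,t5}}
  A13: {{t1,t4},{t4,t5},{t1,t4,t5}} {{t2,t4},{t2,t3,t4}}
  A23: {{t4},{t1,t4},{t2,t4},{t3,t4},{t4,t5},{t1,t4,t5},{t2,t3,t4}}
  A123: {{t1,t4},{t4,t5},{t1,t4,t5}} {{t2,t4},{t2,t3,t4}}
C dims 3,5,2; δ0: rk 2, SNF 1^2; δ1: rk 2, SNF 1^2
degree 0: 3−2−0 = 1 → Ȟ^0 ≅ Z
degree 1: 5−2−2 = 1 → Ȟ^1 ≅ Z
degree 2: 2−0−2 = 0 → Ȟ^2 ≅ 0

Ȟ^0(U;F) ≅ Z, Ȟ^1(U;F) ≅ Z, Ȟ^2(U;F) ≅ 0


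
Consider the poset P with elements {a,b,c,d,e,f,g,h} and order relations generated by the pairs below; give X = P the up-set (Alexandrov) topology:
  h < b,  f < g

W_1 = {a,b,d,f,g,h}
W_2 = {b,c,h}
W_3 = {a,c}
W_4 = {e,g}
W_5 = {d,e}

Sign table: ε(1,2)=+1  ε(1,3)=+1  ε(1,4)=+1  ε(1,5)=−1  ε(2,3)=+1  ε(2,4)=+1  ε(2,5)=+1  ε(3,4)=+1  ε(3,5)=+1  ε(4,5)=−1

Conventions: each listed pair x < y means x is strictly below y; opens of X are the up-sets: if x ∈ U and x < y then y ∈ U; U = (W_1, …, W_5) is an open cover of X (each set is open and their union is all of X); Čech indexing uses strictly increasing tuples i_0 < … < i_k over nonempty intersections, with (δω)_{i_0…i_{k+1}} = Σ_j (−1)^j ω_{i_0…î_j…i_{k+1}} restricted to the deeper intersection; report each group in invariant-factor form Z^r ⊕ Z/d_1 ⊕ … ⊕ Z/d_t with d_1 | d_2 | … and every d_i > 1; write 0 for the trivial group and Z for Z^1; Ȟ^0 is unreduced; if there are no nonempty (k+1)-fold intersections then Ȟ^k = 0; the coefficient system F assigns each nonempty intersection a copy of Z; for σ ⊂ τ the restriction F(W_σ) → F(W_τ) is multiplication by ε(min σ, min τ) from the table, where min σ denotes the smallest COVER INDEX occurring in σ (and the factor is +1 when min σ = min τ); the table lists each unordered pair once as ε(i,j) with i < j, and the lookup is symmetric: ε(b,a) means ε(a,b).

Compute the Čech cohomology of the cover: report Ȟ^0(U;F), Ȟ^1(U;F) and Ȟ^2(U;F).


intersection data:
  W12={b,h} W13={a} W14={g} W15={d} W23={c} W45={e}
C dims 5,6; δ0: rk 4, SNF 1^4
Ȟ^0 = (5 − 4) − 0 = 1, so Ȟ^0 ≅ Z
Ȟ^1 = (6 − 0) − 4 = 2, so Ȟ^1 ≅ Z^2
Ȟ^2 = (0 − 0) − 0 = 0, so Ȟ^2 ≅ 0

Ȟ^0 = Z, Ȟ^1 = Z^2 and Ȟ^2 = 0


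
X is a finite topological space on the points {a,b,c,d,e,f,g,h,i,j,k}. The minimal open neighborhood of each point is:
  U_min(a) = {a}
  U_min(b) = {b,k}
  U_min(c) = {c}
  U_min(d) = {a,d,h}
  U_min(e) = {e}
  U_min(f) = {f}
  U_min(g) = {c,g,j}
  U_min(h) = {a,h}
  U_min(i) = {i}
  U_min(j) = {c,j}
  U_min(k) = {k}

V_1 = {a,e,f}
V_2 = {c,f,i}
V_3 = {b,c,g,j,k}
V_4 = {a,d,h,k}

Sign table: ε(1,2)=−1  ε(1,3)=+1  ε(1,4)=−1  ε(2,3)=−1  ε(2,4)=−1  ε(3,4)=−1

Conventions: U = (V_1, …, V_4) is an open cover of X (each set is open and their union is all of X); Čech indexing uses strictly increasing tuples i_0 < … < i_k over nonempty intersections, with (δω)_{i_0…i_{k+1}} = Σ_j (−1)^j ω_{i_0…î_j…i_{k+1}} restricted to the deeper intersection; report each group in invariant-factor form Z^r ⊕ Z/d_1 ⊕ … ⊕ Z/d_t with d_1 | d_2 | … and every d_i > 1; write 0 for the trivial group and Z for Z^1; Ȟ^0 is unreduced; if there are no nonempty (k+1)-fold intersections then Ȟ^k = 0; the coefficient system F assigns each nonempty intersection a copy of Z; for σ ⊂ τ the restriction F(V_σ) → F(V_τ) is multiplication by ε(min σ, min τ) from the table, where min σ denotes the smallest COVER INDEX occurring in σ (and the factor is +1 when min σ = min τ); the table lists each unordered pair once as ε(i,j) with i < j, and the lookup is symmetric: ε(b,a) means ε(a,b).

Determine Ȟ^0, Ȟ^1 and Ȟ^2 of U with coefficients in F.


Ȟ^0(U;F) ≅ Z, Ȟ^1(U;F) ≅ Z and Ȟ^2(U;F) ≅ 0

nerve simplices:
  V12={f} V14={a} V23={c} V34={k}
C dims 4,4; δ0: rk 3, SNF 1^3
degree 0: 4−3−0 = 1 → Ȟ^0 ≅ Z
degree 1: 4−0−3 = 1 → Ȟ^1 ≅ Z
degree 2: 0−0−0 = 0 → Ȟ^2 ≅ 0


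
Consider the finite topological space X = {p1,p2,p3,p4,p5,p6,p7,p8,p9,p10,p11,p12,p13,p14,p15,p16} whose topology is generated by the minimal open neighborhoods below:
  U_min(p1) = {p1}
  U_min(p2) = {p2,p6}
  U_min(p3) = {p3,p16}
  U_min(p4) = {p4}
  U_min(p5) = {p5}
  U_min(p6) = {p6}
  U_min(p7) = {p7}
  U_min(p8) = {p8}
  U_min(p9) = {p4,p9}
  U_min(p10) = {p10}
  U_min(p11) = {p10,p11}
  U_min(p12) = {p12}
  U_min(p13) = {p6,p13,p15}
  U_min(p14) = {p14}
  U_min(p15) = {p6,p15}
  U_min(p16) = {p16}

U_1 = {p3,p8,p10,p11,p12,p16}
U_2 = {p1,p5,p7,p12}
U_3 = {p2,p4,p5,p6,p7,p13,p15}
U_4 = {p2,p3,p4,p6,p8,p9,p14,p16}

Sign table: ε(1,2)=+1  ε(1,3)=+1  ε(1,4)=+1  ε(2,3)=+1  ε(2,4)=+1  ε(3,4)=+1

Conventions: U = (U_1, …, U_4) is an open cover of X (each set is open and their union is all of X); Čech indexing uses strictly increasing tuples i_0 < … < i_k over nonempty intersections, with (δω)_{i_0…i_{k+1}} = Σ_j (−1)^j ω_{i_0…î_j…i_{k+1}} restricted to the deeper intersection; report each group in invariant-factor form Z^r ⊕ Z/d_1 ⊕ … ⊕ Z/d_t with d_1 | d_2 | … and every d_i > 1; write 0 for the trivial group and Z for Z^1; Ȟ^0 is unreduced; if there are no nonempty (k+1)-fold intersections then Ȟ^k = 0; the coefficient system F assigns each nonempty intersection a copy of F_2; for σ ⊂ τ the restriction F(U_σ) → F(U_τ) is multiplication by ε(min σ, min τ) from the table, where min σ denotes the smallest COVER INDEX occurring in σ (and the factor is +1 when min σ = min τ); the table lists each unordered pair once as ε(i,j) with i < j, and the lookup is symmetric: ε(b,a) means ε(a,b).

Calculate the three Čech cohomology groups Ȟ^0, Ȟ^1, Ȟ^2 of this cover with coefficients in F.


Ȟ^0 = Z/2; Ȟ^1 = Z/2; Ȟ^2 = 0

nonempty overlaps:
  U12={p12} U14={p3,p8,p16} U23={p5,p7} U34={p2,p4,p6}
C dims 4,4; δ0: rk_F2 3
degree 0: 4−3−0 = 1 → Ȟ^0 ≅ Z/2
degree 1: 4−0−3 = 1 → Ȟ^1 ≅ Z/2
degree 2: 0−0−0 = 0 → Ȟ^2 ≅ 0


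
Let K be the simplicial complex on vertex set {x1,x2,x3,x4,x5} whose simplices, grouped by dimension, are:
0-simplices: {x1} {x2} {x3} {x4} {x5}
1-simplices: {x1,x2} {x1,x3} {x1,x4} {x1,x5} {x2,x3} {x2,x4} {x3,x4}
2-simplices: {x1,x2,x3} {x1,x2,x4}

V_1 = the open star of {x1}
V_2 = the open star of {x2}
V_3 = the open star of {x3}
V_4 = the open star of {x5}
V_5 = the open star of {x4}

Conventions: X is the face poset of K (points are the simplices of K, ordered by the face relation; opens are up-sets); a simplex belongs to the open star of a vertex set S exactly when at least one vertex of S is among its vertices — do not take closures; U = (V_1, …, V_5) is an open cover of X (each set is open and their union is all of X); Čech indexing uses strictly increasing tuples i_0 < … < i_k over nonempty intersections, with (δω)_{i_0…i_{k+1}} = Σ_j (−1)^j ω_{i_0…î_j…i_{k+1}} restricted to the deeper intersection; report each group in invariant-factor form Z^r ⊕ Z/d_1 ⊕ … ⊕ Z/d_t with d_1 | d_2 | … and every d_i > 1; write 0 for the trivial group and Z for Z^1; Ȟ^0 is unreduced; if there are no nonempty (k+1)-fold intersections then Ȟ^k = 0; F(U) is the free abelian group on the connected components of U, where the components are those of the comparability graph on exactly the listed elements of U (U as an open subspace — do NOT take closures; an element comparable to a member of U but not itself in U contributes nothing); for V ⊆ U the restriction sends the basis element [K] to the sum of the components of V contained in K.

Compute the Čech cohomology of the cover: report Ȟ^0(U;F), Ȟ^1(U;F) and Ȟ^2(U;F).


nerve simplices:
  V1={{x1},{x1,x2},{x1,x3},{x1,x4},{x1,x5},{x1,x2,x3},{x1,x2,x4}} V2={{x2},{x1,x2},{x2,x3},{x2,x4},{x1,x2,x3},{x1,x2,x4}} V3={{x3},{x1,x3},{x2,x3},{x3,x4},{x1,x2,x3}} V4={{x5},{x1,x5}} V5={{x4},{x1,x4},{x2,x4},{x3,x4},{x1,x2,x4}}
  V12={{x1,x2},{x1,x2,x3},{x1,x2,x4}} V13={{x1,x3},{x1,x2,x3}} V14={{x1,x5}} V15={{x1,x4},{x1,x2,x4}} V23={{x2,x3},{x1,x2,x3}} V25={{x2,x4},{x1,x2,x4}} V35={{x3,x4}}
  V123={{x1,x2,x3}} V125={{x1,x2,x4}}
components per intersection:
  V1: {{x1},{x1,x2},{x1,x3},{x1,x4},{x1,x5},{x1,x2,x3},{x1,x2,x4}}
  V2: {{x2},{x1,x2},{x2,x3},{x2,x4},{x1,x2,x3},{x1,x2,x4}}
  V3: {{x3},{x1,x3},{x2,x3},{x3,x4},{x1,x2,x3}}
  V4: {{x5},{x1,x5}}
  V5: {{x4},{x1,x4},{x2,x4},{x3,x4},{x1,x2,x4}}
  V12: {{x1,x2},{x1,x2,x3},{x1,x2,x4}}
  V13: {{x1,x3},{x1,x2,x3}}
  V14: {{x1,x5}}
  V15: {{x1,x4},{x1,x2,x4}}
  V23: {{x2,x3},{x1,x2,x3}}
  V25: {{x2,x4},{x1,x2,x4}}
  V35: {{x3,x4}}
  V123: {{x1,x2,x3}}
  V125: {{x1,x2,x4}}
C dims 5,7,2; δ0: rk 4, SNF 1^4; δ1: rk 2, SNF 1^2
degree 0: 5−4−0 = 1 → Ȟ^0 ≅ Z
degree 1: 7−2−4 = 1 → Ȟ^1 ≅ Z
degree 2: 2−0−2 = 0 → Ȟ^2 ≅ 0

Ȟ^0(U;F) ≅ Z, Ȟ^1(U;F) ≅ Z and Ȟ^2(U;F) ≅ 0


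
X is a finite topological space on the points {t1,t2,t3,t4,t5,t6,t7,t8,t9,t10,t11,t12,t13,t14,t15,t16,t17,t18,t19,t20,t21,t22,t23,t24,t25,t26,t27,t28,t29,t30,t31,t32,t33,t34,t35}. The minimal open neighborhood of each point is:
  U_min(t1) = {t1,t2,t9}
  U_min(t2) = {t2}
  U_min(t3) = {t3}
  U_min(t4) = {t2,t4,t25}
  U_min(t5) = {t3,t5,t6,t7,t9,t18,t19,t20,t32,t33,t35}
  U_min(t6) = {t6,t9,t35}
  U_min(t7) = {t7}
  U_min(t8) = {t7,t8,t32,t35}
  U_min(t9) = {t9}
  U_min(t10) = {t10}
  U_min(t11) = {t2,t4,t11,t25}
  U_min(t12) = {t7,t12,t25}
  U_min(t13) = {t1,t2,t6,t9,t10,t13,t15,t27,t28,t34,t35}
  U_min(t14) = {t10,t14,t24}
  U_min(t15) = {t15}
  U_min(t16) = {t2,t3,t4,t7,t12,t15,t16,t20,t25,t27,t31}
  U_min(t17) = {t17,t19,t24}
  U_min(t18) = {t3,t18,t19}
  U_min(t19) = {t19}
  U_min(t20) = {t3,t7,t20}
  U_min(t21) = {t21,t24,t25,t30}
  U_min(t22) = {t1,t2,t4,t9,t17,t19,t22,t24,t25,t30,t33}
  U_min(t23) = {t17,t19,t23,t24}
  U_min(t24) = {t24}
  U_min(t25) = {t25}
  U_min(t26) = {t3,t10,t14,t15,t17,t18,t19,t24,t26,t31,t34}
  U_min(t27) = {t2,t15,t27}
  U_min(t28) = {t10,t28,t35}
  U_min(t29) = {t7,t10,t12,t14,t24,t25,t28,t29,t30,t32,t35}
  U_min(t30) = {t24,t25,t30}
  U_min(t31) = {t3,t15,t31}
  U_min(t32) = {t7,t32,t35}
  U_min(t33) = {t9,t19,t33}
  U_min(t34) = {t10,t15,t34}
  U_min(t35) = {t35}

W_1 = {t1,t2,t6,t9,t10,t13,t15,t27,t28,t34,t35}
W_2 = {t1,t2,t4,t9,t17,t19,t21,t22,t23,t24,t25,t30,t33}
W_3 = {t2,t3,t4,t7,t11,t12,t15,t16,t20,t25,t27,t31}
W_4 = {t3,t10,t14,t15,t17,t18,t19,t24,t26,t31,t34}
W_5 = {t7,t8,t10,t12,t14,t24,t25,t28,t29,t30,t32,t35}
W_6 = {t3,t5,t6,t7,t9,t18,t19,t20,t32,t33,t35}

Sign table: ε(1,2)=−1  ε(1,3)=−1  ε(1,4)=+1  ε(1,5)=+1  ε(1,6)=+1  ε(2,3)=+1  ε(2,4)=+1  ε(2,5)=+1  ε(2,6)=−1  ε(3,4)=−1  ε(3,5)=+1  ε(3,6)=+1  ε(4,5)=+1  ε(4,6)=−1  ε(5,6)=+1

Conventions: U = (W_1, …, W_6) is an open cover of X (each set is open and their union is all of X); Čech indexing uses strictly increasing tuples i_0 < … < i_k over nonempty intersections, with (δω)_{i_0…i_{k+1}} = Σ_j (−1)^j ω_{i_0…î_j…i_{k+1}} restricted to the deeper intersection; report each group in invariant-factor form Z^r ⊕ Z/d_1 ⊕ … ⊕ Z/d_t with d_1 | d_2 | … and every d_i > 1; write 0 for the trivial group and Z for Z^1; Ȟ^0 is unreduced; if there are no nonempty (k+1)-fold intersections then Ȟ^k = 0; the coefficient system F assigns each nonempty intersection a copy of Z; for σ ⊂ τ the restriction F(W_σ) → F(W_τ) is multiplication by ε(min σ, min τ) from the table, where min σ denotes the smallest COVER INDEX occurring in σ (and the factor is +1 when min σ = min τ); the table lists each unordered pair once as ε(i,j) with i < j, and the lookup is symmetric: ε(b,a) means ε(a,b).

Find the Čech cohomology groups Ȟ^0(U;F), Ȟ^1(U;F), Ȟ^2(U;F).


nonempty intersections:
  W12={t1,t2,t9} W13={t2,t15,t27} W14={t10,t15,t34} W15={t10,t28,t35} W16={t6,t9,t35} W23={t2,t4,t25} W24={t17,t19,t24} W25={t24,t25,t30} W26={t9,t19,t33} W34={t3,t15,t31} W35={t7,t12,t25} W36={t3,t7,t20} W45={t10,t14,t24} W46={t3,t18,t19} W56={t7,t32,t35}
  W123={t2} W126={t9} W134={t15} W145={t10} W156={t35} W235={t25} W245={t24} W246={t19} W346={t3} W356={t7}
C dims 6,15,10; δ0: rk 6, SNF 1^5·2; δ1: rk 9, SNF 1^9
Ȟ^0: (6−6)−0=0 ⇒ 0
Ȟ^1: (15−9)−6=0 plus torsion [2] ⇒ Z/2
Ȟ^2: (10−0)−9=1 ⇒ Z

Ȟ^0 = 0,  Ȟ^1 = Z/2,  Ȟ^2 = Z


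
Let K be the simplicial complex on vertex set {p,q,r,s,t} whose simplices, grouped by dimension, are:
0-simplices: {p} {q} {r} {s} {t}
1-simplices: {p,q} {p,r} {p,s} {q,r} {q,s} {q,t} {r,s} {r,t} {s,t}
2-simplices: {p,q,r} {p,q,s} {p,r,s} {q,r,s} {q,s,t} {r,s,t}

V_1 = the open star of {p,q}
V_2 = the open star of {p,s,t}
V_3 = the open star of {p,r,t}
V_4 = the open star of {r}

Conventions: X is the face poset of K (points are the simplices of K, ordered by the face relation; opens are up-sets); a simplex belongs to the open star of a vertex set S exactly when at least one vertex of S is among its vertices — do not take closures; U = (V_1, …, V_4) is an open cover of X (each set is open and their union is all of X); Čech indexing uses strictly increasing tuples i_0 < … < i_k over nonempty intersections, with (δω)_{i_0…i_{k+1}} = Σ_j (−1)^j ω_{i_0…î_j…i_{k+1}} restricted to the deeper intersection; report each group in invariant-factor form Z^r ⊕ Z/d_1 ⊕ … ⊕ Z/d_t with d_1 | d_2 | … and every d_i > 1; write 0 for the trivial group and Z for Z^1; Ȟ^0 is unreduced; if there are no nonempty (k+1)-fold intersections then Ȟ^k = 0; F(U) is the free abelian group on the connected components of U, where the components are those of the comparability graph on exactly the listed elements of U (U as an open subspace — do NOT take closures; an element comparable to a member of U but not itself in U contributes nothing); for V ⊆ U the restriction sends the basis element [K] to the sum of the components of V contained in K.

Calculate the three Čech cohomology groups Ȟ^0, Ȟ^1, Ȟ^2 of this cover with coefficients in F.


Ȟ^0(U;F) ≅ Z, Ȟ^1(U;F) ≅ 0, Ȟ^2(U;F) ≅ Z

nonempty overlaps:
  V1={{p},{q},{p,q},{p,r},{p,s},{q,r},{q,s},{q,t},{p,q,r},{p,q,s},{p,r,s},{q,r,s},{q,s,t}} V2={{p},{s},{t},{p,q},{p,r},{p,s},{q,s},{q,t},{r,s},{r,t},{s,t},{p,q,r},{p,q,s},{p,r,s},{q,r,s},{q,s,t},{r,s,t}} V3={{p},{r},{t},{p,q},{p,r},{p,s},{q,r},{q,t},{r,s},{r,t},{s,t},{p,q,r},{p,q,s},{p,r,s},{q,r,s},{q,s,t},{r,s,t}} V4={{r},{p,r},{q,r},{r,s},{r,t},{p,q,r},{p,r,s},{q,r,s},{r,s,t}}
  V12={{p},{p,q},{p,r},{p,s},{q,s},{q,t},{p,q,r},{p,q,s},{p,r,s},{q,r,s},{q,s,t}} V13={{p},{p,q},{p,r},{p,s},{q,r},{q,t},{p,q,r},{p,q,s},{p,r,s},{q,r,s},{q,s,t}} V14={{p,r},{q,r},{p,q,r},{p,r,s},{q,r,s}} V23={{p},{t},{p,q},{p,r},{p,s},{q,t},{r,s},{r,t},{s,t},{p,q,r},{p,q,s},{p,r,s},{q,r,s},{q,s,t},{r,s,t}} V24={{p,r},{r,s},{r,t},{p,q,r},{p,r,s},{q,r,s},{r,s,t}} V34={{r},{p,r},{q,r},{r,s},{r,t},{p,q,r},{p,r,s},{q,r,s},{r,s,t}}
  V123={{p},{p,q},{p,r},{p,s},{q,t},{p,q,r},{p,q,s},{p,r,s},{q,r,s},{q,s,t}} V124={{p,r},{p,q,r},{p,r,s},{q,r,s}} V134={{p,r},{q,r},{p,q,r},{p,r,s},{q,r,s}} V234={{p,r},{r,s},{r,t},{p,q,r},{p,r,s},{q,r,s},{r,s,t}}
  V1234={{p,r},{p,q,r},{p,r,s},{q,r,s}}
components per intersection:
  V1: {{p},{q},{p,q},{p,r},{p,s},{q,r},{q,s},{q,t},{p,q,r},{p,q,s},{p,r,s},{q,r,s},{q,s,t}}
  V2: {{p},{s},{t},{p,q},{p,r},{p,s},{q,s},{q,t},{r,s},{r,t},{s,t},{p,q,r},{p,q,s},{p,r,s},{q,r,s},{q,s,t},{r,s,t}}
  V3: {{p},{r},{t},{p,q},{p,r},{p,s},{q,r},{q,t},{r,s},{r,t},{s,t},{p,q,r},{p,q,s},{p,r,s},{q,r,s},{q,s,t},{r,s,t}}
  V4: {{r},{p,r},{q,r},{r,s},{r,t},{p,q,r},{p,r,s},{q,r,s},{r,s,t}}
  V12: {{p},{p,q},{p,r},{p,s},{q,s},{q,t},{p,q,r},{p,q,s},{p,r,s},{q,r,s},{q,s,t}}
  V13: {{p},{p,q},{p,r},{p,s},{q,r},{p,q,r},{p,q,s},{p,r,s},{q,r,s}} {{q,t},{q,s,t}}
  V14: {{p,r},{q,r},{p,q,r},{p,r,s},{q,r,s}}
  V23: {{p},{t},{p,q},{p,r},{p,s},{q,t},{r,s},{r,t},{s,t},{p,q,r},{p,q,s},{p,r,s},{q,r,s},{q,s,t},{r,s,t}}
  V24: {{p,r},{r,s},{r,t},{p,q,r},{p,r,s},{q,r,s},{r,s,t}}
  V34: {{r},{p,r},{q,r},{r,s},{r,t},{p,q,r},{p,r,s},{q,r,s},{r,s,t}}
  V123: {{p},{p,q},{p,r},{p,s},{p,q,r},{p,q,s},{p,r,s}} {{q,t},{q,s,t}} {{q,r,s}}
  V124: {{p,r},{p,q,r},{p,r,s}} {{q,r,s}}
  V134: {{p,r},{q,r},{p,q,r},{p,r,s},{q,r,s}}
  V234: {{p,r},{r,s},{r,t},{p,q,r},{p,r,s},{q,r,s},{r,s,t}}
  V1234: {{p,r},{p,q,r},{p,r,s}} {{q,r,s}}
C dims 4,7,7,2; δ0: rk 3, SNF 1^3; δ1: rk 4, SNF 1^4; δ2: rk 2, SNF 1^2
degree 0: 4−3−0 = 1 → Ȟ^0 ≅ Z
degree 1: 7−4−3 = 0 → Ȟ^1 ≅ 0
degree 2: 7−2−4 = 1 → Ȟ^2 ≅ Z


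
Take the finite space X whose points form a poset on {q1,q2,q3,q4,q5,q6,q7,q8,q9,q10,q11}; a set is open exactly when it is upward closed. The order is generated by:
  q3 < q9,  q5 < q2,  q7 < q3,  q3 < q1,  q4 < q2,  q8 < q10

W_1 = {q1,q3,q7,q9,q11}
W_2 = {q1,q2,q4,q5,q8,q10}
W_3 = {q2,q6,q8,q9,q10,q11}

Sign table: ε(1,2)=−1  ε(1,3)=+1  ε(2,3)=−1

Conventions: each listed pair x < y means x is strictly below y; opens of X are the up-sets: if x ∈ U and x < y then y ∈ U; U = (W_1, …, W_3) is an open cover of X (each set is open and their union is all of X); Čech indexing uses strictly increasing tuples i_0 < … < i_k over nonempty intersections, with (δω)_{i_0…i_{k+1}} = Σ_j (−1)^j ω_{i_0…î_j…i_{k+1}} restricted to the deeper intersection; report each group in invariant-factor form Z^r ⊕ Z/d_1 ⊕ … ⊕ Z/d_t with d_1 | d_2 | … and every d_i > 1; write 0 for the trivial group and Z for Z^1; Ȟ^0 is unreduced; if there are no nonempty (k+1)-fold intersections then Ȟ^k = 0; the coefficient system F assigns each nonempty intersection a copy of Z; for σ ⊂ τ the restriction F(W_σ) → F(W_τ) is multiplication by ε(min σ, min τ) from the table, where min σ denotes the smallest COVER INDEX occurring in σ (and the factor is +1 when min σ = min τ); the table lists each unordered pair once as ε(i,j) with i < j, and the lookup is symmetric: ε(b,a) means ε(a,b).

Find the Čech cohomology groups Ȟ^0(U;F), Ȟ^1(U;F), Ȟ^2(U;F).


Ȟ^0 = Z,  Ȟ^1 = Z,  Ȟ^2 = 0

nonempty intersections:
  W12={q1} W13={q9,q11} W23={q2,q8,q10}
C dims 3,3; δ0: rk 2, SNF 1^2
Ȟ^0: (3−2)−0=1 ⇒ Z
Ȟ^1: (3−0)−2=1 ⇒ Z
Ȟ^2: (0−0)−0=0 ⇒ 0


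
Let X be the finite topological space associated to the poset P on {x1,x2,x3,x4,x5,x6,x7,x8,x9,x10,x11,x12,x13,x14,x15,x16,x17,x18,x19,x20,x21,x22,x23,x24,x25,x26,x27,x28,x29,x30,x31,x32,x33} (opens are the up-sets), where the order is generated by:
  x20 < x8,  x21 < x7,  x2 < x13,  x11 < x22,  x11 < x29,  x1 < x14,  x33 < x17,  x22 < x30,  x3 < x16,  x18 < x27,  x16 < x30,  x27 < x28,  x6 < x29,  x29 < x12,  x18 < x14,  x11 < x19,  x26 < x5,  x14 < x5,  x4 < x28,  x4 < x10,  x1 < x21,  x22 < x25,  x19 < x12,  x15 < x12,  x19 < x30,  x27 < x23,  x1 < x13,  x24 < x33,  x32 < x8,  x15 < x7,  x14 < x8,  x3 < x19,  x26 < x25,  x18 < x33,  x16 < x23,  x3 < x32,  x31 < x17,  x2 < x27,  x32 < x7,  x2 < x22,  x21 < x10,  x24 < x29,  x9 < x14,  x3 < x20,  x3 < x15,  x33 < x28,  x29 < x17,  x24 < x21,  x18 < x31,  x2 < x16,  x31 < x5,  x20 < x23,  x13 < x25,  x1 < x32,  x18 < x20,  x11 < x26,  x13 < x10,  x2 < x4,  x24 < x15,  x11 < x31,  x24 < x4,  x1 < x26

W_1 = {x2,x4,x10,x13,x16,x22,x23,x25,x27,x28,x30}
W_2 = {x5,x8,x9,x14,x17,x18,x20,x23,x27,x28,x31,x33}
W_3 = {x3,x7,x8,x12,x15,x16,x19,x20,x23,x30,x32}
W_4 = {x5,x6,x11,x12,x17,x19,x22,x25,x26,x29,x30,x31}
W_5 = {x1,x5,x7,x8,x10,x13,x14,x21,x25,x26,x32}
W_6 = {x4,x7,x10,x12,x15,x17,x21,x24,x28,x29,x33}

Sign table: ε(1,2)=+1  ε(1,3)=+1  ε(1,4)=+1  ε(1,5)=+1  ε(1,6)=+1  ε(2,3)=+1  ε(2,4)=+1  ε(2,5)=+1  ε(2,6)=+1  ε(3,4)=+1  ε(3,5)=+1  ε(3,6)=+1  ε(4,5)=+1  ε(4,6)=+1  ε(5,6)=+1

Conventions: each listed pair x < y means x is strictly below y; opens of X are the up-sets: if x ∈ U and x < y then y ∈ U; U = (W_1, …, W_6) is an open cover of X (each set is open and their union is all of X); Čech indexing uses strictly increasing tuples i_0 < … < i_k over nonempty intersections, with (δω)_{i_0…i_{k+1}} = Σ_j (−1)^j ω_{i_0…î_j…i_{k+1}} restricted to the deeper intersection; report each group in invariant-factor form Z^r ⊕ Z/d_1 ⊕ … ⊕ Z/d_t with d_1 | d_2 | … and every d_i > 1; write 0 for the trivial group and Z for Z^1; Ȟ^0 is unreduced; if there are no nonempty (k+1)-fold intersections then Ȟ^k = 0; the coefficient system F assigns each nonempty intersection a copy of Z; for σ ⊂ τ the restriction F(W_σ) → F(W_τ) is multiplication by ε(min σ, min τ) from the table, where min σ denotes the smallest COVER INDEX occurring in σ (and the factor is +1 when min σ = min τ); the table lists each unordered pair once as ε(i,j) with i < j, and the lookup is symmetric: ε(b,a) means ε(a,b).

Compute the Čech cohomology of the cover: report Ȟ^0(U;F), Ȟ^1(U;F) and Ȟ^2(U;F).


cover nerve:
  W12={x23,x27,x28} W13={x16,x23,x30} W14={x22,x25,x30} W15={x10,x13,x25} W16={x4,x10,x28} W23={x8,x20,x23} W24={x5,x17,x31} W25={x5,x8,x14} W26={x17,x28,x33} W34={x12,x19,x30} W35={x7,x8,x32} W36={x7,x12,x15} W45={x5,x25,x26} W46={x12,x17,x29} W56={x7,x10,x21}
  W123={x23} W126={x28} W134={x30} W145={x25} W156={x10} W235={x8} W245={x5} W246={x17} W346={x12} W356={x7}
C dims 6,15,10; δ0: rk 5, SNF 1^5; δ1: rk 10, SNF 1^9·2
Ȟ^0: (6−5)−0=1 ⇒ Z
Ȟ^1: (15−10)−5=0 ⇒ 0
Ȟ^2: (10−0)−10=0 plus torsion [2] ⇒ Z/2

Ȟ^0 = Z,  Ȟ^1 = 0,  Ȟ^2 = Z/2


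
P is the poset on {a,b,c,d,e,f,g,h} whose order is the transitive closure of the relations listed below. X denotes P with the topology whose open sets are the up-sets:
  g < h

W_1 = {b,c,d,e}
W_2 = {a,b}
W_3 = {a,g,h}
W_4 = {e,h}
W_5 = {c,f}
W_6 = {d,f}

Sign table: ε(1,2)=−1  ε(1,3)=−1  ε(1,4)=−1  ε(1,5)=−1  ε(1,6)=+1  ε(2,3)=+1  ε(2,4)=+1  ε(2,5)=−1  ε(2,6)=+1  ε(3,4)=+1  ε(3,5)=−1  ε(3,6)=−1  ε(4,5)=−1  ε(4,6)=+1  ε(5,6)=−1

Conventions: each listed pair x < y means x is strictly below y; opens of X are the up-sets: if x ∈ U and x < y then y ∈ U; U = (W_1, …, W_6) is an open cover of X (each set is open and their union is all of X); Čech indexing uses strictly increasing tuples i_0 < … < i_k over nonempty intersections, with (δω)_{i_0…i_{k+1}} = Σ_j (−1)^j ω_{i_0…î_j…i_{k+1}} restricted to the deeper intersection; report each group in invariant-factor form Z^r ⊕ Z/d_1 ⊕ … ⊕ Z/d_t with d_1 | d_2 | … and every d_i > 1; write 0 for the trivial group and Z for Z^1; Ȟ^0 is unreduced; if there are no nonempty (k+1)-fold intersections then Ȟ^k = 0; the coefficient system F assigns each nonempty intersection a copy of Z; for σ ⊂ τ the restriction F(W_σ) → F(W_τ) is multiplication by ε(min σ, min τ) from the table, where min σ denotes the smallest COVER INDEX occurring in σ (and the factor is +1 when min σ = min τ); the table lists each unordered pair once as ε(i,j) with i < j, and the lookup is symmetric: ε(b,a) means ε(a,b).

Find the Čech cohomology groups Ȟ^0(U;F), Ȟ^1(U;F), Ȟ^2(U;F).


cover nerve:
  W12={b} W14={e} W15={c} W16={d} W23={a} W34={h} W56={f}
C dims 6,7; δ0: rk 5, SNF 1^5
Ȟ^0: (6−5)−0=1 ⇒ Z
Ȟ^1: (7−0)−5=2 ⇒ Z^2
Ȟ^2: (0−0)−0=0 ⇒ 0

Ȟ^0(U;F) ≅ Z,  Ȟ^1(U;F) ≅ Z^2,  Ȟ^2(U;F) ≅ 0


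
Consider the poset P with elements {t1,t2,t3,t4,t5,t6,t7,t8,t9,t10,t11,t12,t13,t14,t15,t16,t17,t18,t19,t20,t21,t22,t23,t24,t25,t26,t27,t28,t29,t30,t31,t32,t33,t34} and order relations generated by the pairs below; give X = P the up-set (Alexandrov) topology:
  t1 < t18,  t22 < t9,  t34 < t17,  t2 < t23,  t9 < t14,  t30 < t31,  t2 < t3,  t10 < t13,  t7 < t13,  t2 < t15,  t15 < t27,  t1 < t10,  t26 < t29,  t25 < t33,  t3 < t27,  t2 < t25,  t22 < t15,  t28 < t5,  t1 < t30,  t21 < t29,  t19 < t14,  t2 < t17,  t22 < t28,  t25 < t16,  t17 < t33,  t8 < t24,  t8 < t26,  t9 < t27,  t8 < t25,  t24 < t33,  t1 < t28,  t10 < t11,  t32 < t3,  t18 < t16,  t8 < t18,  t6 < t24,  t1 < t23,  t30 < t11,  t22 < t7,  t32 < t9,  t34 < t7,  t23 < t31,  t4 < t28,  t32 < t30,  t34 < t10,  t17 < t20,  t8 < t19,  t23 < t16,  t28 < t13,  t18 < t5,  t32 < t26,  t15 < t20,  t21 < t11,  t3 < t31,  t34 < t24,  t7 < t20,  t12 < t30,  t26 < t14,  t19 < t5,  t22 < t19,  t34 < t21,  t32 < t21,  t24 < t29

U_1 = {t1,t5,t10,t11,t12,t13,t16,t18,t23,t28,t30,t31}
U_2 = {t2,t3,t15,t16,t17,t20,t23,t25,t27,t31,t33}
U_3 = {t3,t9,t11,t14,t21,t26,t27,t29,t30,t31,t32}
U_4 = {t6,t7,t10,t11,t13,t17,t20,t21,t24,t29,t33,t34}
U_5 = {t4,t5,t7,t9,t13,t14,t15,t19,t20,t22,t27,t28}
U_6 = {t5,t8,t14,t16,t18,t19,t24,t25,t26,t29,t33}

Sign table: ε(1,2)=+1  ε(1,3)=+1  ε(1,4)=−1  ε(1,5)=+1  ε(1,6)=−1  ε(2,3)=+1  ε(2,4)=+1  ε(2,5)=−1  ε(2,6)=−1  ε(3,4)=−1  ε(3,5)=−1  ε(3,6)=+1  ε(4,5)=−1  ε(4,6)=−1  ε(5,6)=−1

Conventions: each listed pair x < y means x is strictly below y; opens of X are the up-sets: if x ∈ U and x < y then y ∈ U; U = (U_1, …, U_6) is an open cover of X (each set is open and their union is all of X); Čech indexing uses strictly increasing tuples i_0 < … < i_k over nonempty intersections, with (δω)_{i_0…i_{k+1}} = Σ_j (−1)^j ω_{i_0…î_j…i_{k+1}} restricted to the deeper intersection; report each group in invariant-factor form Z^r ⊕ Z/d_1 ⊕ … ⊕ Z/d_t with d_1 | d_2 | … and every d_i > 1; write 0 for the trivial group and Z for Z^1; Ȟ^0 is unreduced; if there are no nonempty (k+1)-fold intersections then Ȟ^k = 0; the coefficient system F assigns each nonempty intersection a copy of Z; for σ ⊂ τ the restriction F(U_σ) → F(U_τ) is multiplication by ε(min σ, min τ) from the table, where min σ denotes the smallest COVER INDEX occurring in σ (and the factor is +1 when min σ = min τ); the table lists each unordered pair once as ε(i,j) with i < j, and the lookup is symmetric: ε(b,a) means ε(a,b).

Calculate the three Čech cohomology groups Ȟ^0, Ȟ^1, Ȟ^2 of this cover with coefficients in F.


Ȟ^0 = 0,  Ȟ^1 = Z/2,  Ȟ^2 = Z

nonempty overlaps:
  U12={t16,t23,t31} U13={t11,t30,t31} U14={t10,t11,t13} U15={t5,t13,t28} U16={t5,t16,t18} U23={t3,t27,t31} U24={t17,t20,t33} U25={t15,t20,t27} U26={t16,t25,t33} U34={t11,t21,t29} U35={t9,t14,t27} U36={t14,t26,t29} U45={t7,t13,t20} U46={t24,t29,t33} U56={t5,t14,t19}
  U123={t31} U126={t16} U134={t11} U145={t13} U156={t5} U235={t27} U245={t20} U246={t33} U346={t29} U356={t14}
C dims 6,15,10; δ0: rk 6, SNF 1^5·2; δ1: rk 9, SNF 1^9
degree 0: 6−6−0 = 0 → Ȟ^0 ≅ 0
degree 1: 15−9−6 = 0 plus torsion [2] → Ȟ^1 ≅ Z/2
degree 2: 10−0−9 = 1 → Ȟ^2 ≅ Z


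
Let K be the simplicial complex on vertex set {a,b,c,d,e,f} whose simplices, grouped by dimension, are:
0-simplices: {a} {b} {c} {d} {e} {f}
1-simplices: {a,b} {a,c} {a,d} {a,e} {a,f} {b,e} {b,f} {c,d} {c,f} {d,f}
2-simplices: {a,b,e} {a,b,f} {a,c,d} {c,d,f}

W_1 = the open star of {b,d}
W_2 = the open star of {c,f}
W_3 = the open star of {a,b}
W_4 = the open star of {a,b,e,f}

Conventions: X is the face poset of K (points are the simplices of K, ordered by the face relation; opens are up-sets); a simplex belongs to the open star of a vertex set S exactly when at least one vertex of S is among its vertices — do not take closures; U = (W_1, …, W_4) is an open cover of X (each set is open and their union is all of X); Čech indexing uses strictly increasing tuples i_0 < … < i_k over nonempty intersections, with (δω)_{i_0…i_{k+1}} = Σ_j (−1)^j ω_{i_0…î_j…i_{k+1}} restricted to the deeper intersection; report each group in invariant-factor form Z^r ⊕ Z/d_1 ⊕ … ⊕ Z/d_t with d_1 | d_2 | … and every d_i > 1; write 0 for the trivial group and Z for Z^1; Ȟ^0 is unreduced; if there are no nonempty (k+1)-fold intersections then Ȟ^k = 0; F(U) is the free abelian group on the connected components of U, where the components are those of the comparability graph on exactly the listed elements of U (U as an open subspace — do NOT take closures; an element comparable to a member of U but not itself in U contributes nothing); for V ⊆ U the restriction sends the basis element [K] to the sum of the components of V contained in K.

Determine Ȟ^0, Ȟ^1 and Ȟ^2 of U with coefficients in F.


Ȟ^0(U;F) ≅ Z,  Ȟ^1(U;F) ≅ Z,  Ȟ^2(U;F) ≅ 0

nerve simplices:
  W1={{b},{d},{a,b},{a,d},{b,e},{b,f},{c,d},{d,f},{a,b,e},{a,b,f},{a,c,d},{c,d,f}} W2={{c},{f},{a,c},{a,f},{b,f},{c,d},{c,f},{d,f},{a,b,f},{a,c,d},{c,d,f}} W3={{a},{b},{a,b},{a,c},{a,d},{a,e},{a,f},{b,e},{b,f},{a,b,e},{a,b,f},{a,c,d}} W4={{a},{b},{e},{f},{a,b},{a,c},{a,d},{a,e},{a,f},{b,e},{b,f},{c,f},{d,f},{a,b,e},{a,b,f},{a,c,d},{c,d,f}}
  W12={{b,f},{c,d},{d,f},{a,b,f},{a,c,d},{c,d,f}} W13={{b},{a,b},{a,d},{b,e},{b,f},{a,b,e},{a,b,f},{a,c,d}} W14={{b},{a,b},{a,d},{b,e},{b,f},{d,f},{a,b,e},{a,b,f},{a,c,d},{c,d,f}} W23={{a,c},{a,f},{b,f},{a,b,f},{a,c,d}} W24={{f},{a,c},{a,f},{b,f},{c,f},{d,f},{a,b,f},{a,c,d},{c,d,f}} W34={{a},{b},{a,b},{a,c},{a,d},{a,e},{a,f},{b,e},{b,f},{a,b,e},{a,b,f},{a,c,d}}
  W123={{b,f},{a,b,f},{a,c,d}} W124={{b,f},{d,f},{a,b,f},{a,c,d},{c,d,f}} W134={{b},{a,b},{a,d},{b,e},{b,f},{a,b,e},{a,b,f},{a,c,d}} W234={{a,c},{a,f},{b,f},{a,b,f},{a,c,d}}
  W1234={{b,f},{a,b,f},{a,c,d}}
components per intersection:
  W1: {{b},{a,b},{b,e},{b,f},{a,b,e},{a,b,f}} {{d},{a,d},{c,d},{d,f},{a,c,d},{c,d,f}}
  W2: {{c},{f},{a,c},{a,f},{b,f},{c,d},{c,f},{d,f},{a,b,f},{a,c,d},{c,d,f}}
  W3: {{a},{b},{a,b},{a,c},{a,d},{a,e},{a,f},{b,e},{b,f},{a,b,e},{a,b,f},{a,c,d}}
  W4: {{a},{b},{e},{f},{a,b},{a,c},{a,d},{a,e},{a,f},{b,e},{b,f},{c,f},{d,f},{a,b,e},{a,b,f},{a,c,d},{c,d,f}}
  W12: {{b,f},{a,b,f}} {{c,d},{d,f},{a,c,d},{c,d,f}}
  W13: {{b},{a,b},{b,e},{b,f},{a,b,e},{a,b,f}} {{a,d},{a,c,d}}
  W14: {{b},{a,b},{b,e},{b,f},{a,b,e},{a,b,f}} {{a,d},{a,c,d}} {{d,f},{c,d,f}}
  W23: {{a,c},{a,c,d}} {{a,f},{b,f},{a,b,f}}
  W24: {{f},{a,f},{b,f},{c,f},{d,f},{a,b,f},{c,d,f}} {{a,c},{a,c,d}}
  W34: {{a},{b},{a,b},{a,c},{a,d},{a,e},{a,f},{b,e},{b,f},{a,b,e},{a,b,f},{a,c,d}}
  W123: {{b,f},{a,b,f}} {{a,c,d}}
  W124: {{b,f},{a,b,f}} {{d,f},{c,d,f}} {{a,c,d}}
  W134: {{b},{a,b},{b,e},{b,f},{a,b,e},{a,b,f}} {{a,d},{a,c,d}}
  W234: {{a,c},{a,c,d}} {{a,f},{b,f},{a,b,f}}
  W1234: {{b,f},{a,b,f}} {{a,c,d}}
C dims 5,12,9,2; δ0: rk 4, SNF 1^4; δ1: rk 7, SNF 1^7; δ2: rk 2, SNF 1^2
degree 0: 5−4−0 = 1 → Ȟ^0 ≅ Z
degree 1: 12−7−4 = 1 → Ȟ^1 ≅ Z
degree 2: 9−2−7 = 0 → Ȟ^2 ≅ 0


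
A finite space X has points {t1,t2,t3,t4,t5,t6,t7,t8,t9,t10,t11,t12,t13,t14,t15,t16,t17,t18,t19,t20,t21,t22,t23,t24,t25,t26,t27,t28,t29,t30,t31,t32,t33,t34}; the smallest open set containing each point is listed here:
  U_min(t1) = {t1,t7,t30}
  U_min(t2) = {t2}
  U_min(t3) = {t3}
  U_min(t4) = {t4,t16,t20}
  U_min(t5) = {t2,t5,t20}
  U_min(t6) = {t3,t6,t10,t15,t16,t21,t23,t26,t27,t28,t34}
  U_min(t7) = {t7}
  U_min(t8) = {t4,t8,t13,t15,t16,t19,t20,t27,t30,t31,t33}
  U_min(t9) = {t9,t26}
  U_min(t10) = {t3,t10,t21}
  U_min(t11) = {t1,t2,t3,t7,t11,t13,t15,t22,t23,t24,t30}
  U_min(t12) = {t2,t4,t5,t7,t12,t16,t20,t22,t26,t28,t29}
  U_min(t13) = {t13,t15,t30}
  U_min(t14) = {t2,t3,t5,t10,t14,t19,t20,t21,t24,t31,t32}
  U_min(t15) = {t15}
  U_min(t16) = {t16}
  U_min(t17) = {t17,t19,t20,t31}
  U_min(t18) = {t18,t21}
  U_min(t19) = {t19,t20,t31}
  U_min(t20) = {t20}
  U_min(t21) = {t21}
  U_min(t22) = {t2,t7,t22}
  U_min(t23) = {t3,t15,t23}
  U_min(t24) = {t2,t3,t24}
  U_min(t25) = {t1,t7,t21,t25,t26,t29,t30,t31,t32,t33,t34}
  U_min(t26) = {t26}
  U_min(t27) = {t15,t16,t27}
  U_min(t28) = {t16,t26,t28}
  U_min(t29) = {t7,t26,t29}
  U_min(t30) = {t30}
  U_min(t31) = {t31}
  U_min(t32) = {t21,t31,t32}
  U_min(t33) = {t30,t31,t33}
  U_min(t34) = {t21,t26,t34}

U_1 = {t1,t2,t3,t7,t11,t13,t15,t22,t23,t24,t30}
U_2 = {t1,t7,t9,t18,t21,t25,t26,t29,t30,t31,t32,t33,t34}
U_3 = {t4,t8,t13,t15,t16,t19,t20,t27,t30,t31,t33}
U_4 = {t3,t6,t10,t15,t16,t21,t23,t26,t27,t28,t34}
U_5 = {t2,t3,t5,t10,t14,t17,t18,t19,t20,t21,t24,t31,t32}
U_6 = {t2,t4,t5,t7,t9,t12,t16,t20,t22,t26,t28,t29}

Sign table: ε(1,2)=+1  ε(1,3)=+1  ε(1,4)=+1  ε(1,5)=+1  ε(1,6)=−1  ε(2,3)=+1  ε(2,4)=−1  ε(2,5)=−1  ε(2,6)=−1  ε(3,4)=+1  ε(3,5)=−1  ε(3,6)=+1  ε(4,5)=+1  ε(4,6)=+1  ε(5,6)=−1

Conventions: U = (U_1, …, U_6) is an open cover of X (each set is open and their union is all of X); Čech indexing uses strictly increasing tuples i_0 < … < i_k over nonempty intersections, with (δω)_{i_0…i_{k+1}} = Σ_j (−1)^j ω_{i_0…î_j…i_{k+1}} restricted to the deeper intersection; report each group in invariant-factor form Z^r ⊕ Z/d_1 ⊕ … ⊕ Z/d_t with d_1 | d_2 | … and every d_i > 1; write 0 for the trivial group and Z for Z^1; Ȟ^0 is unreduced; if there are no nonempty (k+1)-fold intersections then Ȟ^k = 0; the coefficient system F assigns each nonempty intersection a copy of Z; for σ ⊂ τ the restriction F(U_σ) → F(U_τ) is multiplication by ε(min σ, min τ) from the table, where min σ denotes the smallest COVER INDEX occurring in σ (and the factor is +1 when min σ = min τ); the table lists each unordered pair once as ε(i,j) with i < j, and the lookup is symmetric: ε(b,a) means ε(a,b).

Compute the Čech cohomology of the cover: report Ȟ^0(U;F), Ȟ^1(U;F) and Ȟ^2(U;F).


Ȟ^0 = 0, Ȟ^1 = Z/2 and Ȟ^2 = Z

intersection data:
  U12={t1,t7,t30} U13={t13,t15,t30} U14={t3,t15,t23} U15={t2,t3,t24} U16={t2,t7,t22} U23={t30,t31,t33} U24={t21,t26,t34} U25={t18,t21,t31,t32} U26={t7,t9,t26,t29} U34={t15,t16,t27} U35={t19,t20,t31} U36={t4,t16,t20} U45={t3,t10,t21} U46={t16,t26,t28} U56={t2,t5,t20}
  U123={t30} U126={t7} U134={t15} U145={t3} U156={t2} U235={t31} U245={t21} U246={t26} U346={t16} U356={t20}
C dims 6,15,10; δ0: rk 6, SNF 1^5·2; δ1: rk 9, SNF 1^9
Ȟ^0 = (6 − 6) − 0 = 0, so Ȟ^0 ≅ 0
Ȟ^1 = (15 − 9) − 6 = 0 plus torsion [2], so Ȟ^1 ≅ Z/2
Ȟ^2 = (10 − 0) − 9 = 1, so Ȟ^2 ≅ Z
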